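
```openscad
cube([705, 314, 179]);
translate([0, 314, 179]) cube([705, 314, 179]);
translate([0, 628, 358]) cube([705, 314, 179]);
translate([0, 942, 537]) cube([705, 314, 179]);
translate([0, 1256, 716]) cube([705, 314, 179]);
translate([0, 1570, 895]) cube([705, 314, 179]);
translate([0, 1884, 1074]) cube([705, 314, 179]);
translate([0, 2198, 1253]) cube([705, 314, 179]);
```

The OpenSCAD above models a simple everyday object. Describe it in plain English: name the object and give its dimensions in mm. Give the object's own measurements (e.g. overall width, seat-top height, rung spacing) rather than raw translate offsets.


A straight staircase of 8 solid steps. Each step is 705 mm wide (x), 314 mm deep (y, the going) and 179 mm tall (the rise). The first step rests on the floor; each subsequent step sits one going further in +y and one rise higher in +z, directly behind and above the previous step with no overlap.


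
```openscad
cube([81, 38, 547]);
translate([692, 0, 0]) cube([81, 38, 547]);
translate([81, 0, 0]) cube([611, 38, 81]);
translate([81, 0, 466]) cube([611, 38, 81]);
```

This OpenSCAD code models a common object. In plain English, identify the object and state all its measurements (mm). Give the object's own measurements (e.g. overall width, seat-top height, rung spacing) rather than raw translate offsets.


A rectangular picture frame lying in the x–z plane (depth along y). The opening is 611 mm wide (x) by 385 mm tall (z), surrounded by a border 81 mm wide on all four sides. The frame is 38 mm deep and is made of two full-height vertical stiles with two horizontal rails fitted between them.


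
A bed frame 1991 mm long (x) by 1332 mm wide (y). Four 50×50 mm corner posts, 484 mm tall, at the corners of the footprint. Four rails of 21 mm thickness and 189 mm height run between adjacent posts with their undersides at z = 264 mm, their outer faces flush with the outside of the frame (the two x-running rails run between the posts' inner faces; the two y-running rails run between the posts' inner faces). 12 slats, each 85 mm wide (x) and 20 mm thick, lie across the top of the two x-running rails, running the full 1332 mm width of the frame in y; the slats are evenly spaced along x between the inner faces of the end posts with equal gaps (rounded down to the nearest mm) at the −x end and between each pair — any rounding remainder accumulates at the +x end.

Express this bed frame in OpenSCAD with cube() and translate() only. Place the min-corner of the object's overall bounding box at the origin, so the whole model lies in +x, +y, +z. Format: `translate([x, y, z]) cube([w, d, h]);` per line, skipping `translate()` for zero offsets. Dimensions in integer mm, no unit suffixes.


// slat z = rail_z + rail_h = 264 + 189 = 453
// slat gap = ⌊(1891 − 12·85) / 13⌋ = 67
cube([50, 50, 484]);
translate([0, 1282, 0]) cube([50, 50, 484]);
translate([1941, 0, 0]) cube([50, 50, 484]);
translate([1941, 1282, 0]) cube([50, 50, 484]);
translate([50, 0, 264]) cube([1891, 21, 189]);
translate([50, 1311, 264]) cube([1891, 21, 189]);
translate([0, 50, 264]) cube([21, 1232, 189]);
translate([1970, 50, 264]) cube([21, 1232, 189]);
translate([117, 0, 453]) cube([85, 1332, 20]);
translate([269, 0, 453]) cube([85, 1332, 20]);
translate([421, 0, 453]) cube([85, 1332, 20]);
translate([573, 0, 453]) cube([85, 1332, 20]);
translate([725, 0, 453]) cube([85, 1332, 20]);
translate([877, 0, 453]) cube([85, 1332, 20]);
translate([1029, 0, 453]) cube([85, 1332, 20]);
translate([1181, 0, 453]) cube([85, 1332, 20]);
translate([1333, 0, 453]) cube([85, 1332, 20]);
translate([1485, 0, 453]) cube([85, 1332, 20]);
translate([1637, 0, 453]) cube([85, 1332, 20]);
translate([1789, 0, 453]) cube([85, 1332, 20]);


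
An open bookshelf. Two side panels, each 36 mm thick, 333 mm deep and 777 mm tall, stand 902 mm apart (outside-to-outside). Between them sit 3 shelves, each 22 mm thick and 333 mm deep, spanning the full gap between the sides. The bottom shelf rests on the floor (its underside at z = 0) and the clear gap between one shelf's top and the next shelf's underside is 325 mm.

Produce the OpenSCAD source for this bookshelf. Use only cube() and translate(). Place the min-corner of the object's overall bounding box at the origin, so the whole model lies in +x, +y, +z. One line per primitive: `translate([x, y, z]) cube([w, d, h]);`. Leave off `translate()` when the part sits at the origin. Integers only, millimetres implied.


cube([36, 333, 777]);
translate([866, 0, 0]) cube([36, 333, 777]);
translate([36, 0, 0]) cube([830, 333, 22]);
translate([36, 0, 347]) cube([830, 333, 22]);
translate([36, 0, 694]) cube([830, 333, 22]);


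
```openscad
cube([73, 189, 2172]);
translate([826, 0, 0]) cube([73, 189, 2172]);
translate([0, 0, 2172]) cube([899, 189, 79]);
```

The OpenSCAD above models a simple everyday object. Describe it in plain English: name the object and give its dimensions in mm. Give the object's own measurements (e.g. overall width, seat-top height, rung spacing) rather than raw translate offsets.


A door frame. The clear opening is 753 mm wide and 2172 mm high. Two 73 mm wide jambs, 189 mm deep, stand either side of the opening from the floor to the top of the opening. A 79 mm thick head sits across the top of both jambs, spanning the full outside width of the frame.


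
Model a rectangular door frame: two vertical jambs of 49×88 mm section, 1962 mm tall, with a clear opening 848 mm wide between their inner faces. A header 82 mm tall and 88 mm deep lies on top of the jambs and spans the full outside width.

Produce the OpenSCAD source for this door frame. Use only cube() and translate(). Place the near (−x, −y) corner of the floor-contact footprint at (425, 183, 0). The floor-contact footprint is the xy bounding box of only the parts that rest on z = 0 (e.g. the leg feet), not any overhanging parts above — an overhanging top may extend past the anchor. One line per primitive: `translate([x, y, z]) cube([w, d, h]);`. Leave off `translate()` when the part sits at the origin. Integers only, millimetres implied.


translate([425, 183, 0]) cube([49, 88, 1962]);
translate([1322, 183, 0]) cube([49, 88, 1962]);
translate([425, 183, 1962]) cube([946, 88, 82]);


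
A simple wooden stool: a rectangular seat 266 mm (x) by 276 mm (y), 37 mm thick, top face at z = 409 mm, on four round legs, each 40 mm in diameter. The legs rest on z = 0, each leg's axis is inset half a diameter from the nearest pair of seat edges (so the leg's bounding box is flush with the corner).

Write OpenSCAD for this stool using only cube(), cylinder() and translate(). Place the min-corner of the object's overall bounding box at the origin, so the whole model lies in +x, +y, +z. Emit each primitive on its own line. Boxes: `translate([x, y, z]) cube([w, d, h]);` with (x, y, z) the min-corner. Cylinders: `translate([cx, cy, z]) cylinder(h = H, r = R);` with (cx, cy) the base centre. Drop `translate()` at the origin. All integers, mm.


translate([0, 0, 372]) cube([266, 276, 37]);
translate([20, 20, 0]) cylinder(h = 372, r = 20);
translate([246, 20, 0]) cylinder(h = 372, r = 20);
translate([20, 256, 0]) cylinder(h = 372, r = 20);
translate([246, 256, 0]) cylinder(h = 372, r = 20);


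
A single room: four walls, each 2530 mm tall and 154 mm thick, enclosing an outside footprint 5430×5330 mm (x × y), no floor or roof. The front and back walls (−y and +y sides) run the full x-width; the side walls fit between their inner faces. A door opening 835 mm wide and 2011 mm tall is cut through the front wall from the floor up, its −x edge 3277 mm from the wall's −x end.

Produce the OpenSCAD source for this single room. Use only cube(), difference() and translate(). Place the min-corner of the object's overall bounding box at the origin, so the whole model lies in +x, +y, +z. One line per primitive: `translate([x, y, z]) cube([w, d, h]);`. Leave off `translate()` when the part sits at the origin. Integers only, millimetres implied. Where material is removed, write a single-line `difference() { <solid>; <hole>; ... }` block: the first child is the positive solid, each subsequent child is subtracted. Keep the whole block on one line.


difference() { cube([5430, 154, 2530]); translate([3277, 0, 0]) cube([835, 154, 2011]); }
translate([0, 5176, 0]) cube([5430, 154, 2530]);
translate([0, 154, 0]) cube([154, 5022, 2530]);
translate([5276, 154, 0]) cube([154, 5022, 2530]);


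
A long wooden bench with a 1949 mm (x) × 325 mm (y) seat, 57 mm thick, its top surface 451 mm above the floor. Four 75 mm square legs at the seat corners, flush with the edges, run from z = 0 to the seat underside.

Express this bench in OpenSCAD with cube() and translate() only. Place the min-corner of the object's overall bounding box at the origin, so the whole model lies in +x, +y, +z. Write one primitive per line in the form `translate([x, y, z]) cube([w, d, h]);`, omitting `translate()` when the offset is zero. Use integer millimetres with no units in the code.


translate([0, 0, 394]) cube([1949, 325, 57]);
cube([75, 75, 394]);
translate([0, 250, 0]) cube([75, 75, 394]);
translate([1874, 0, 0]) cube([75, 75, 394]);
translate([1874, 250, 0]) cube([75, 75, 394]);


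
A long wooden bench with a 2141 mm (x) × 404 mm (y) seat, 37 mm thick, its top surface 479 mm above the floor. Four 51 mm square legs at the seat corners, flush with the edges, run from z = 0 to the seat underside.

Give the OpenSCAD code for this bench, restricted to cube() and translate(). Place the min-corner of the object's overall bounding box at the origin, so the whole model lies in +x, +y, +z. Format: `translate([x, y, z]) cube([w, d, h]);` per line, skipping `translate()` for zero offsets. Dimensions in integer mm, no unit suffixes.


translate([0, 0, 442]) cube([2141, 404, 37]);
cube([51, 51, 442]);
translate([0, 353, 0]) cube([51, 51, 442]);
translate([2090, 0, 0]) cube([51, 51, 442]);
translate([2090, 353, 0]) cube([51, 51, 442]);


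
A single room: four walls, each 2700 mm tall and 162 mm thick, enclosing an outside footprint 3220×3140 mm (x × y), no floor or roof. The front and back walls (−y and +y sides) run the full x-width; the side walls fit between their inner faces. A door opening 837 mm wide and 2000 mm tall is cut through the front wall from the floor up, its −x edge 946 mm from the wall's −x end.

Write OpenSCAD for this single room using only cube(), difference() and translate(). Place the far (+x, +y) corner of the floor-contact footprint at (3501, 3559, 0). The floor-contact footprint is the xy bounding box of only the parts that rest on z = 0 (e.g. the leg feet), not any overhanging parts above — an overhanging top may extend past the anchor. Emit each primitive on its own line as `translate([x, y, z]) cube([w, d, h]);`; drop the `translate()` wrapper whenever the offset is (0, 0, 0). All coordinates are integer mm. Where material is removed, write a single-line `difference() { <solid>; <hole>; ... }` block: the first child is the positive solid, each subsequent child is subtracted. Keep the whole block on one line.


difference() { translate([281, 419, 0]) cube([3220, 162, 2700]); translate([1227, 419, 0]) cube([837, 162, 2000]); }
translate([281, 3397, 0]) cube([3220, 162, 2700]);
translate([281, 581, 0]) cube([162, 2816, 2700]);
translate([3339, 581, 0]) cube([162, 2816, 2700]);


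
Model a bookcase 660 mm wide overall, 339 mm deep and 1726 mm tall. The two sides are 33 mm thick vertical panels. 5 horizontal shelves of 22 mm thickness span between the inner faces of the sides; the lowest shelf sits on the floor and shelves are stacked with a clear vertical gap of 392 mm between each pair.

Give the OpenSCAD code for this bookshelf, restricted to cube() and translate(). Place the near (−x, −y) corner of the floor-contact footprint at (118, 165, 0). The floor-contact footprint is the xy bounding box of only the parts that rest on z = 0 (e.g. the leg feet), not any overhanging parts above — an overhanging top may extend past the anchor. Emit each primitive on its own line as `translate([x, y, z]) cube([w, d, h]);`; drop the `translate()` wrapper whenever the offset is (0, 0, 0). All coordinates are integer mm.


translate([118, 165, 0]) cube([33, 339, 1726]);
translate([745, 165, 0]) cube([33, 339, 1726]);
translate([151, 165, 0]) cube([594, 339, 22]);
translate([151, 165, 414]) cube([594, 339, 22]);
translate([151, 165, 828]) cube([594, 339, 22]);
translate([151, 165, 1242]) cube([594, 339, 22]);
translate([151, 165, 1656]) cube([594, 339, 22]);


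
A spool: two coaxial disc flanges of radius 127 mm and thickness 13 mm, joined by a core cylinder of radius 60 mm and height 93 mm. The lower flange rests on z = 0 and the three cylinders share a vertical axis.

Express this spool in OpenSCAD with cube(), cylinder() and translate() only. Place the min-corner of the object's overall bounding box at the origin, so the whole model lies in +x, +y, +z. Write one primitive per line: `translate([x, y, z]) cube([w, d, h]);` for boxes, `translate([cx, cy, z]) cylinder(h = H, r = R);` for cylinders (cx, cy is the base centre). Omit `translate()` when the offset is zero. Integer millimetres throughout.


translate([127, 127, 0]) cylinder(h = 13, r = 127);
translate([127, 127, 13]) cylinder(h = 93, r = 60);
translate([127, 127, 106]) cylinder(h = 13, r = 127);


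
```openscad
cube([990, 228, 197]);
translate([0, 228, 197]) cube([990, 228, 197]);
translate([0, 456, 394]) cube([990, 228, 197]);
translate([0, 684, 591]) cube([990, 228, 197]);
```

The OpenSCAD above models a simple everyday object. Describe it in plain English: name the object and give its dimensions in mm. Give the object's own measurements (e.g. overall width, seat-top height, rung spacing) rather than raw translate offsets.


A straight staircase of 4 solid steps. Each step is 990 mm wide (x), 228 mm deep (y, the going) and 197 mm tall (the rise). The first step rests on the floor; each subsequent step sits one going further in +y and one rise higher in +z, directly behind and above the previous step with no overlap.


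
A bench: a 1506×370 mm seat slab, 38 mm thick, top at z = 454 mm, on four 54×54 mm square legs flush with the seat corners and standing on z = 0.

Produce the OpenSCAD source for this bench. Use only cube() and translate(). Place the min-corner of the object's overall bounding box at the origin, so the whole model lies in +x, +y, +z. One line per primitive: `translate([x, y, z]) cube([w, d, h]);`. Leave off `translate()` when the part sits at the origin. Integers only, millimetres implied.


translate([0, 0, 416]) cube([1506, 370, 38]);
cube([54, 54, 416]);
translate([0, 316, 0]) cube([54, 54, 416]);
translate([1452, 0, 0]) cube([54, 54, 416]);
translate([1452, 316, 0]) cube([54, 54, 416]);


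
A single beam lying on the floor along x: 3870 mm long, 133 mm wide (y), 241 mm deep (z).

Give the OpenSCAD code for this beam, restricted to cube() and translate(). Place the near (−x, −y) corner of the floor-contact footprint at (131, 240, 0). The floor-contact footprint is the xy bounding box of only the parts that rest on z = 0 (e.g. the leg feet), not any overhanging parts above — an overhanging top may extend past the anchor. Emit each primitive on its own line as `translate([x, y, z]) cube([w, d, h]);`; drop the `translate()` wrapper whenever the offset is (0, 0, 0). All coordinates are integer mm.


translate([131, 240, 0]) cube([3870, 133, 241]);


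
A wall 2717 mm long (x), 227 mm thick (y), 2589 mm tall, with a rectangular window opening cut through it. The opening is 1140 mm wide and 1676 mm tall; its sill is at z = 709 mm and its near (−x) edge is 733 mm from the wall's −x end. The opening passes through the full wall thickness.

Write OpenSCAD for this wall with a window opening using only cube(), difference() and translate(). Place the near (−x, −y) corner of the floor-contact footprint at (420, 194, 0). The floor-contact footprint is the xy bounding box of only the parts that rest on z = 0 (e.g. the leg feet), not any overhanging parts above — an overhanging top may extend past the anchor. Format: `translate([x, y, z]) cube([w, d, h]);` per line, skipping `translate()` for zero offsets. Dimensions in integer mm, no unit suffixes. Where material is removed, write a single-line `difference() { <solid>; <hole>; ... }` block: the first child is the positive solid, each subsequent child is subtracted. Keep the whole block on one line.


difference() { translate([420, 194, 0]) cube([2717, 227, 2589]); translate([1153, 194, 709]) cube([1140, 227, 1676]); }


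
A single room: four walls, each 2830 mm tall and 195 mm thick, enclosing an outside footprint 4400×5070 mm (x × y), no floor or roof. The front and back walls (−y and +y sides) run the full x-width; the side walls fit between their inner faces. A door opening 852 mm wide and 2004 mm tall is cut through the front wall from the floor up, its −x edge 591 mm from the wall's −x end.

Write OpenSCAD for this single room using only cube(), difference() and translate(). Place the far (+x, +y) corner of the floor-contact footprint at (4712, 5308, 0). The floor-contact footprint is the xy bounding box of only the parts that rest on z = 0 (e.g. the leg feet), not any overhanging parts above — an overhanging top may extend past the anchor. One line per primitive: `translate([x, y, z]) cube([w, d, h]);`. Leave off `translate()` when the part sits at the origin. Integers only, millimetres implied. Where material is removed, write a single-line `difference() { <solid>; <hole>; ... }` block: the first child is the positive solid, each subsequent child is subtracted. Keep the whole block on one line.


difference() { translate([312, 238, 0]) cube([4400, 195, 2830]); translate([903, 238, 0]) cube([852, 195, 2004]); }
translate([312, 5113, 0]) cube([4400, 195, 2830]);
translate([312, 433, 0]) cube([195, 4680, 2830]);
translate([4517, 433, 0]) cube([195, 4680, 2830]);


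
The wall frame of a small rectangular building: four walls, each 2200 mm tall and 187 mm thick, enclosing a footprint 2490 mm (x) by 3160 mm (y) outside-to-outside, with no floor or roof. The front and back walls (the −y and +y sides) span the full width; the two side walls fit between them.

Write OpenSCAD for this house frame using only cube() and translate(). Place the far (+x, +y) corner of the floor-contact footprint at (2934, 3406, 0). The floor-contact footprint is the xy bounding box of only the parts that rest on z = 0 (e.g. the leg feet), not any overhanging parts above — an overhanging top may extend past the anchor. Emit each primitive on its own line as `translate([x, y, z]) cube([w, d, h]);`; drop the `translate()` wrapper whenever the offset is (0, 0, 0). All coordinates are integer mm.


translate([444, 246, 0]) cube([2490, 187, 2200]);
translate([444, 3219, 0]) cube([2490, 187, 2200]);
translate([444, 433, 0]) cube([187, 2786, 2200]);
translate([2747, 433, 0]) cube([187, 2786, 2200]);


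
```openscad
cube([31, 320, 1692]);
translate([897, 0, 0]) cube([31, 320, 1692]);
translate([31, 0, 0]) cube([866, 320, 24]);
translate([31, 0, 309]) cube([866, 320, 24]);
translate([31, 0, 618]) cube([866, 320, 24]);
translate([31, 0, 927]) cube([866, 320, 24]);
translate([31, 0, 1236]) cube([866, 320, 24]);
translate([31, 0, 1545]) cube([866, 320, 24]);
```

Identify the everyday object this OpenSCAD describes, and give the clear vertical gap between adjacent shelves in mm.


A bookshelf. The clear shelf gap is 285 mm.

Two tall side panels with 6 horizontal boards between them — a bookshelf. The first two shelf undersides are at z = 0 and z = 309; with shelf thickness 24, the clear gap is 309 − 0 − 24 = 285 mm.


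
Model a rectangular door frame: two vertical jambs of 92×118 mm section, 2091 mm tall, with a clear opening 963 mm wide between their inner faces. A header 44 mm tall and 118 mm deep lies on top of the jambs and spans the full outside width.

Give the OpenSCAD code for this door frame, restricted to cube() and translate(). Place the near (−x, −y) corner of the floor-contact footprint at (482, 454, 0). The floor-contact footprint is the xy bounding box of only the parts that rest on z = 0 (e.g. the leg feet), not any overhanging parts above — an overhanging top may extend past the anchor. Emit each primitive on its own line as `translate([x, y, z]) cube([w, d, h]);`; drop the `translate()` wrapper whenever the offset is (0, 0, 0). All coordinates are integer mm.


translate([482, 454, 0]) cube([92, 118, 2091]);
translate([1537, 454, 0]) cube([92, 118, 2091]);
translate([482, 454, 2091]) cube([1147, 118, 44]);


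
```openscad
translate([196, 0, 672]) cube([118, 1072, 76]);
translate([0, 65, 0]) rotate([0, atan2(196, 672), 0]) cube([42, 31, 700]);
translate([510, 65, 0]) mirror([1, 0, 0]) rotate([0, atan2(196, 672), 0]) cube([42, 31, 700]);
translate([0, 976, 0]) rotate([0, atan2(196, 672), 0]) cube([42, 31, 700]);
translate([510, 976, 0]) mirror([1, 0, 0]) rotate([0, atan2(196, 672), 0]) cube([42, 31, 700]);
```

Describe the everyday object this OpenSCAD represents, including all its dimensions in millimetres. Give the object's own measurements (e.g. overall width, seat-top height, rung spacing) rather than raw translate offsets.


A sawhorse. A 118×1072×76 mm beam (x, y, z) sits on two A-frame leg pairs. Each pair is two raked legs of 42×31 mm section (31 mm along y) splaying symmetrically in x. Each leg rises 672 mm vertically over 196 mm of horizontal reach and is 700 mm long along its own axis. Every leg's outer bottom edge rests on the floor and its outer top edge meets a bottom edge of the beam — the left legs (tilting toward +x) meet the beam's −x bottom edge, the right legs (their mirror images, tilting toward −x) meet its +x bottom edge — so the leg tops tuck under the beam, the beam's underside is 672 mm above the floor, and the feet are 510 mm apart outside-to-outside with the beam centred between them. The two leg pairs are set in 65 mm from either end of the beam.


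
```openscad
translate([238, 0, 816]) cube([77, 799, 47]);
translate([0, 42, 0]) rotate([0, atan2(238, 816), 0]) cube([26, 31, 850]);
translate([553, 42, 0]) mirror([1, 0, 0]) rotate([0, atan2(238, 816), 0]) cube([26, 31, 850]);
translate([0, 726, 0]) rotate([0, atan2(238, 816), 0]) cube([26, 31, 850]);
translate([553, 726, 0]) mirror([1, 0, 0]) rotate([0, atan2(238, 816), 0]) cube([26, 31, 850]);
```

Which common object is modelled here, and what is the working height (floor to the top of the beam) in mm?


A sawhorse. The overall height is 863 mm.

A beam across two mirrored pairs of raked legs — a sawhorse. The beam's underside is at z = 816 (matching the legs' vertical rise in atan2(238, 816)) and the beam is 47 mm tall, so its top is at 816 + 47 = 863 mm. The raked legs top out at the beam's underside, so that is the highest point.


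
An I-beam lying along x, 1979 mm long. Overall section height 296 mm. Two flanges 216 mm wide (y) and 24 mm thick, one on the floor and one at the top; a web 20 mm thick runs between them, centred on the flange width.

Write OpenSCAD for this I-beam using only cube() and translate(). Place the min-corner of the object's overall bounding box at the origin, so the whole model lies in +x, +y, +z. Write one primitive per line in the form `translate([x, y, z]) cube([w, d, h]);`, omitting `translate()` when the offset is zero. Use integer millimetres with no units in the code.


cube([1979, 216, 24]);
translate([0, 98, 24]) cube([1979, 20, 248]);
translate([0, 0, 272]) cube([1979, 216, 24]);


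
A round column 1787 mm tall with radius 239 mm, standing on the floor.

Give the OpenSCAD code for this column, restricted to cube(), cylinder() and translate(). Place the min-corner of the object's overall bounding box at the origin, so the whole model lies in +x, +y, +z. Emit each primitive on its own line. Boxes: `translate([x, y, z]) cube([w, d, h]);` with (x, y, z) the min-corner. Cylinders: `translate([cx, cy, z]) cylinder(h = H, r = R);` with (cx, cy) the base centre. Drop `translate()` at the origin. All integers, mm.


translate([239, 239, 0]) cylinder(h = 1787, r = 239);


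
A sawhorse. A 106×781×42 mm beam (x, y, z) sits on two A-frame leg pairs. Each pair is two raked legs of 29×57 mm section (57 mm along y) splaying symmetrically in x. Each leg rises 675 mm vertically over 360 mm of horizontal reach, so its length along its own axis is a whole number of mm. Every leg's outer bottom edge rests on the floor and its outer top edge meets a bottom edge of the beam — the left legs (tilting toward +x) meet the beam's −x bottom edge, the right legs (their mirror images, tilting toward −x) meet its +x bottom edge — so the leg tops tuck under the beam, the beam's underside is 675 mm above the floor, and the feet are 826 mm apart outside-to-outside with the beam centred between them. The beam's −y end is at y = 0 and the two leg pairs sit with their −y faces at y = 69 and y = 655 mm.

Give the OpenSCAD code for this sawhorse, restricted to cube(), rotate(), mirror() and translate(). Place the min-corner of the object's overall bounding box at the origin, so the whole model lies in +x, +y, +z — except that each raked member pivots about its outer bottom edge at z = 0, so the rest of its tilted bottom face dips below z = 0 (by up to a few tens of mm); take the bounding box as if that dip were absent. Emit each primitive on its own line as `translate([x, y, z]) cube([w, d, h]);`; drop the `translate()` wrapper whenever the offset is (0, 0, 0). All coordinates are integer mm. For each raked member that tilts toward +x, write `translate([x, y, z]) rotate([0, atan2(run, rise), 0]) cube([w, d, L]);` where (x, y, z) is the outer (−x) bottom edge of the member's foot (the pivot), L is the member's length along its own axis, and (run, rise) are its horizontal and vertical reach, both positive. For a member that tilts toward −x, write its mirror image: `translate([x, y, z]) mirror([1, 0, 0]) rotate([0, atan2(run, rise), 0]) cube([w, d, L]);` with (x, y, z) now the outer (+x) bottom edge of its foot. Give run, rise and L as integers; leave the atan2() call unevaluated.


translate([360, 0, 675]) cube([106, 781, 42]);
translate([0, 69, 0]) rotate([0, atan2(360, 675), 0]) cube([29, 57, 765]);
translate([826, 69, 0]) mirror([1, 0, 0]) rotate([0, atan2(360, 675), 0]) cube([29, 57, 765]);
translate([0, 655, 0]) rotate([0, atan2(360, 675), 0]) cube([29, 57, 765]);
translate([826, 655, 0]) mirror([1, 0, 0]) rotate([0, atan2(360, 675), 0]) cube([29, 57, 765]);


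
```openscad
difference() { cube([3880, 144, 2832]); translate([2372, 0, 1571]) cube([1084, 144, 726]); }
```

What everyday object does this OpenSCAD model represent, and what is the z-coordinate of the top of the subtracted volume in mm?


A wall with a window opening. The window head height is 2297 mm.

A wall with a rectangular opening subtracted — a window. Sill at z = 1571, opening 726 mm tall, so the head is at 1571 + 726 = 2297 mm.


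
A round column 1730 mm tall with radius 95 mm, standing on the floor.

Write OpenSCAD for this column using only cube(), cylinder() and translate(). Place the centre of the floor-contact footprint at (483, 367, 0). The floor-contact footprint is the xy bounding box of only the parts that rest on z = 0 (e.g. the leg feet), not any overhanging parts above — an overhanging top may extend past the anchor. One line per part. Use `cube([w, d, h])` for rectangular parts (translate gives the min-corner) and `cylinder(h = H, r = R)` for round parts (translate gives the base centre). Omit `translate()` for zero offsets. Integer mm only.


translate([483, 367, 0]) cylinder(h = 1730, r = 95);


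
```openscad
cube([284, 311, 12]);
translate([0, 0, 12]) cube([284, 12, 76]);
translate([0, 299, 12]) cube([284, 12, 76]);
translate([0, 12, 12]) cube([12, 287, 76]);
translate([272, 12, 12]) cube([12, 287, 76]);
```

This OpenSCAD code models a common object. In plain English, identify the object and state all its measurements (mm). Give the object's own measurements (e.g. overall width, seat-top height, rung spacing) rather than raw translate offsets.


An open-topped rectangular box: outside dimensions 284×311×88 mm, with a uniform wall and base thickness of 12 mm. The base is a full 284×311 slab on the floor; four walls sit on top of the base. The front and back walls (the −y and +y sides) span the full width; the two side walls fit between them.


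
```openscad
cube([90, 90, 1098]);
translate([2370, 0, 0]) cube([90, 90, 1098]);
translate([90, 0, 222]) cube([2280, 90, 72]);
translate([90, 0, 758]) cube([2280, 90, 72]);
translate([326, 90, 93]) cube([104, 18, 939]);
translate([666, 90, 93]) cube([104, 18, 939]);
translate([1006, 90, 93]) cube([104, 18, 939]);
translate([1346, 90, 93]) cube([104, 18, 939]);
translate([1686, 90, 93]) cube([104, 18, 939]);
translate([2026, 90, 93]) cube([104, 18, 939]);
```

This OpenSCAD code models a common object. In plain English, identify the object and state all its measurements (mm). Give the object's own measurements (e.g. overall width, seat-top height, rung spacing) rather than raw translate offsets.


A fence section. Two 90×90 mm posts, 1098 mm tall, stand on the floor with a clear span of 2280 mm between their inner faces. Two horizontal rails of 90×72 mm section span the gap between the posts with their undersides at z = 222 mm and z = 758 mm, flush with the posts' −y face. 6 pickets, each 104 mm wide, 18 mm thick and 939 mm tall, are fixed to the +y face of the rails with their bottoms at z = 93 mm, spaced across the span with a 236 mm gap after the −x post and between neighbouring pickets, with 240 mm left before the +x post.


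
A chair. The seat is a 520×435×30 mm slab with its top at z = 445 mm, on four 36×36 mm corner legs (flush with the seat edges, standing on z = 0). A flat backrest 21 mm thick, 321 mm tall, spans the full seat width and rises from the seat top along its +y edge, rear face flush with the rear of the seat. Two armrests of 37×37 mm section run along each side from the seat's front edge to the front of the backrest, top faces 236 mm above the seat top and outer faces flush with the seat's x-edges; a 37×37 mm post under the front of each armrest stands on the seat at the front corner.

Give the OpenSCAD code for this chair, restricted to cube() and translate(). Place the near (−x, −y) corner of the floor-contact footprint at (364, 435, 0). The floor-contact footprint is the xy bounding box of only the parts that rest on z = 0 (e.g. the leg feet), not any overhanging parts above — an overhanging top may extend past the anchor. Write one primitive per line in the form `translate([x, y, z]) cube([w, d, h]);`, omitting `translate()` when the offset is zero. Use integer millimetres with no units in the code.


translate([364, 435, 415]) cube([520, 435, 30]);
translate([364, 435, 0]) cube([36, 36, 415]);
translate([848, 435, 0]) cube([36, 36, 415]);
translate([364, 834, 0]) cube([36, 36, 415]);
translate([848, 834, 0]) cube([36, 36, 415]);
translate([364, 849, 445]) cube([520, 21, 321]);
translate([364, 435, 644]) cube([37, 414, 37]);
translate([847, 435, 644]) cube([37, 414, 37]);
translate([364, 435, 445]) cube([37, 37, 199]);
translate([847, 435, 445]) cube([37, 37, 199]);


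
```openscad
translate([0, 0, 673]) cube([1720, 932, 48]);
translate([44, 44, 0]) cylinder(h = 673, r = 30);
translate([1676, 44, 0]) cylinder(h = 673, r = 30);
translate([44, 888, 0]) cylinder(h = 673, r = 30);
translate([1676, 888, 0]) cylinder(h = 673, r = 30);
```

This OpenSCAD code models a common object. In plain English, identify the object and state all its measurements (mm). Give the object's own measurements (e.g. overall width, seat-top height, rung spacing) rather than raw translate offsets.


A table: top 1720 mm (x) × 932 mm (y), 48 mm thick, upper face at z = 721 mm, on four round legs of 60 mm diameter, each leg's bounding box inset 14 mm from the nearest pair of top edges from z = 0 to the bottom of the top.


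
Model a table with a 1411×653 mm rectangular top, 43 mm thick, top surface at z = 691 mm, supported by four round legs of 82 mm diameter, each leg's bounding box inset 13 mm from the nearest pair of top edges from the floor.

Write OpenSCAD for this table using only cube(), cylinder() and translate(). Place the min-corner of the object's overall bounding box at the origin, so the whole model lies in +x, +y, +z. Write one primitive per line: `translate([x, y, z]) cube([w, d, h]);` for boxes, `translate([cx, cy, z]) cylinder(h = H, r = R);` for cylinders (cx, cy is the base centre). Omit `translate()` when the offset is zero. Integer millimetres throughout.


// leg_h = 691 - 43 = 648
translate([0, 0, 648]) cube([1411, 653, 43]);
translate([54, 54, 0]) cylinder(h = 648, r = 41);
translate([1357, 54, 0]) cylinder(h = 648, r = 41);
translate([54, 599, 0]) cylinder(h = 648, r = 41);
translate([1357, 599, 0]) cylinder(h = 648, r = 41);


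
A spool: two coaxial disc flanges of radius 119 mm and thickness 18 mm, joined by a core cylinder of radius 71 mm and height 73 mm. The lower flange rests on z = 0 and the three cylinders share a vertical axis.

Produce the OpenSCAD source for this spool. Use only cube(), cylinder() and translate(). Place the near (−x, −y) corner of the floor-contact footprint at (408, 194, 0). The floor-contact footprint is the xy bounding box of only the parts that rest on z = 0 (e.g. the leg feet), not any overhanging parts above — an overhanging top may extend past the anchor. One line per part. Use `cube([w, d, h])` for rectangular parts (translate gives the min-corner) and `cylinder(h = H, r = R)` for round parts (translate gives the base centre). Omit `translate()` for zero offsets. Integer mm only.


translate([527, 313, 0]) cylinder(h = 18, r = 119);
translate([527, 313, 18]) cylinder(h = 73, r = 71);
translate([527, 313, 91]) cylinder(h = 18, r = 119);


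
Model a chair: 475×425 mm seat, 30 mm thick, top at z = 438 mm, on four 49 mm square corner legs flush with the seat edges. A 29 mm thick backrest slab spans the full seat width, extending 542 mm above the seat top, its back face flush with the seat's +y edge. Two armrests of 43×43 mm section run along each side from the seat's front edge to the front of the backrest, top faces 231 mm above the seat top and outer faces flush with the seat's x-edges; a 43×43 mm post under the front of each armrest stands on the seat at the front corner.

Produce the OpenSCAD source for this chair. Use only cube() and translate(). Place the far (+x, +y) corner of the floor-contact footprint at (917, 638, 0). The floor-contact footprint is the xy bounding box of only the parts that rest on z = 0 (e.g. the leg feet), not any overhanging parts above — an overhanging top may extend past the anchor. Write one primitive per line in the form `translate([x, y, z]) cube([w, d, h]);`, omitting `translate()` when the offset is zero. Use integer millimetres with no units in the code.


translate([442, 213, 408]) cube([475, 425, 30]);
translate([442, 213, 0]) cube([49, 49, 408]);
translate([868, 213, 0]) cube([49, 49, 408]);
translate([442, 589, 0]) cube([49, 49, 408]);
translate([868, 589, 0]) cube([49, 49, 408]);
translate([442, 609, 438]) cube([475, 29, 542]);
translate([442, 213, 626]) cube([43, 396, 43]);
translate([874, 213, 626]) cube([43, 396, 43]);
translate([442, 213, 438]) cube([43, 43, 188]);
translate([874, 213, 438]) cube([43, 43, 188]);


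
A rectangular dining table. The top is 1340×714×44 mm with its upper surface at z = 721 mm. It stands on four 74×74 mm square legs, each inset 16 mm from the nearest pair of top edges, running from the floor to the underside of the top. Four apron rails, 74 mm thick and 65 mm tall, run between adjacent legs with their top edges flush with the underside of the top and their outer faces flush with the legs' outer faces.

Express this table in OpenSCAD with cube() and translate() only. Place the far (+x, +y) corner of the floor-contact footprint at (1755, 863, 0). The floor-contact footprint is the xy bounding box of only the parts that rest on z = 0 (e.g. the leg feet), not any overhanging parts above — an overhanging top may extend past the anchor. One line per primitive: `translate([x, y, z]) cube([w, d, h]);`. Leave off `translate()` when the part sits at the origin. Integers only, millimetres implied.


// leg_h = 721 - 44 = 677
// apron z = 677 - 65 = 612
translate([431, 165, 677]) cube([1340, 714, 44]);
translate([447, 181, 0]) cube([74, 74, 677]);
translate([1681, 181, 0]) cube([74, 74, 677]);
translate([447, 789, 0]) cube([74, 74, 677]);
translate([1681, 789, 0]) cube([74, 74, 677]);
translate([521, 181, 612]) cube([1160, 74, 65]);
translate([521, 789, 612]) cube([1160, 74, 65]);
translate([447, 255, 612]) cube([74, 534, 65]);
translate([1681, 255, 612]) cube([74, 534, 65]);


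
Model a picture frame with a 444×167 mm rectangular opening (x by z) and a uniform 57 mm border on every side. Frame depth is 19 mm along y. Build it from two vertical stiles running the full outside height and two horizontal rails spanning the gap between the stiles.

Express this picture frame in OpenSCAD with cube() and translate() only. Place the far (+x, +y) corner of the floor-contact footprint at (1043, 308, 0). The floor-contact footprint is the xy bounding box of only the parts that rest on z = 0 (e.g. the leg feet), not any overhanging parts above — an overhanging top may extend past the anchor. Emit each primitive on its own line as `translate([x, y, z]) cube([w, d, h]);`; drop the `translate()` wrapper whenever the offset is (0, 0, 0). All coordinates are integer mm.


translate([485, 289, 0]) cube([57, 19, 281]);
translate([986, 289, 0]) cube([57, 19, 281]);
translate([542, 289, 0]) cube([444, 19, 57]);
translate([542, 289, 224]) cube([444, 19, 57]);


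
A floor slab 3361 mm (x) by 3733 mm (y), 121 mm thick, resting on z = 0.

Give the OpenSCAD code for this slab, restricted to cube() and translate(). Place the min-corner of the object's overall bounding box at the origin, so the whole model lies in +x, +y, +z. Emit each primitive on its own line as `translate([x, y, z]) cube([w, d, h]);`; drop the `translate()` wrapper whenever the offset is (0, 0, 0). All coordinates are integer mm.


cube([3361, 3733, 121]);


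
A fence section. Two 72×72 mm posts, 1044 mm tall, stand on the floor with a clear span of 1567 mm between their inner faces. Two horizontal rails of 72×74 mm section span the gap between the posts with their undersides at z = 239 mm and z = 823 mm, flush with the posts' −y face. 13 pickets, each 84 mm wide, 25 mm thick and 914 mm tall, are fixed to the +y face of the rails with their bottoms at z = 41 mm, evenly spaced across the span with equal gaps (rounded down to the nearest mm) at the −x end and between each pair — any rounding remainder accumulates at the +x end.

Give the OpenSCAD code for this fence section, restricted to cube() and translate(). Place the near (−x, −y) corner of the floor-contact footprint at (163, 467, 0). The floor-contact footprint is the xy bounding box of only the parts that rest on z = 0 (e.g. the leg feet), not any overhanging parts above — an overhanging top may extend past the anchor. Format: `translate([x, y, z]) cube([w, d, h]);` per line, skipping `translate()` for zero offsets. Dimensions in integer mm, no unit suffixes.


translate([163, 467, 0]) cube([72, 72, 1044]);
translate([1802, 467, 0]) cube([72, 72, 1044]);
translate([235, 467, 239]) cube([1567, 72, 74]);
translate([235, 467, 823]) cube([1567, 72, 74]);
translate([268, 539, 41]) cube([84, 25, 914]);
translate([385, 539, 41]) cube([84, 25, 914]);
translate([502, 539, 41]) cube([84, 25, 914]);
translate([619, 539, 41]) cube([84, 25, 914]);
translate([736, 539, 41]) cube([84, 25, 914]);
translate([853, 539, 41]) cube([84, 25, 914]);
translate([970, 539, 41]) cube([84, 25, 914]);
translate([1087, 539, 41]) cube([84, 25, 914]);
translate([1204, 539, 41]) cube([84, 25, 914]);
translate([1321, 539, 41]) cube([84, 25, 914]);
translate([1438, 539, 41]) cube([84, 25, 914]);
translate([1555, 539, 41]) cube([84, 25, 914]);
translate([1672, 539, 41]) cube([84, 25, 914]);
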